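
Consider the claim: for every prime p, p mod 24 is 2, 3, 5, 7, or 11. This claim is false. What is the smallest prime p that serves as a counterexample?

p = 13

We need the least prime p for which the claim fails.
For p = 2, 3, 5, 7, 11 the conclusion holds.
p = 13: 13 mod 24 = 13 — not in {2, 3, 5, 7, 11}.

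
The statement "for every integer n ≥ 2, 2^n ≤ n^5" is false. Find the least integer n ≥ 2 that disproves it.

We need the least integer n ≥ 2 for which 2^n > n^5.
For n = 2, 3, 4, 5, …, 20, 21, 22 the conclusion holds.
n = 23: 2^n = 8388608 and n^5 = 6436343, so 8388608 > 6436343.

n = 23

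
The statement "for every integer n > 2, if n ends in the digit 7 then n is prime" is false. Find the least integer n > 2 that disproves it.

n = 27

For n = 7, 17 the conclusion holds.
n = 27: 27 ends in 7; 27 = 3 × 9, composite.
So n = 27 is the smallest counterexample.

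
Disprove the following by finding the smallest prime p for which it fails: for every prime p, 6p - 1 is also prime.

Check each prime p in order until 6p - 1 is not prime.
For p = 2, 3, 5, 7 the conclusion holds.
p = 11: 6p - 1 = 65 = 5 × 13, not prime.
Thus p = 11 disproves the claim, and no smaller p works.

p = 11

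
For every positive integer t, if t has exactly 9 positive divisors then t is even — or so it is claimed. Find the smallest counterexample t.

t = 225

A counterexample is any positive integer t such that t has exactly 9 positive divisors but t is odd; we check each in order.
For t = 36, 100, 196 the conclusion holds.
t = 225: divisors of 225: 9 divisors; 225 is odd.
Hence t = 225 is a counterexample.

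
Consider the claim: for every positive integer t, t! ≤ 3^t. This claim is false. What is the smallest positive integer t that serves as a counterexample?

A counterexample is any positive integer t such that t! > 3^t; we check each in order.
For t = 1, 2, 3, 4, 5, 6 the conclusion holds.
t = 7: t! = 5040 and 3^t = 2187, so 5040 > 2187.
Thus t = 7 disproves the claim, and no smaller t works.

t = 7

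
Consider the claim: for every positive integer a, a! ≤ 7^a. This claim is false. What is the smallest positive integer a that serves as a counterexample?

a = 17

A counterexample is any positive integer a such that a! > 7^a; we check each in order.
The first 16 eligible values, up to a = 16, all satisfy the conclusion.
a = 17: a! = 355687428096000 and 7^a = 232630513987207, so 355687428096000 > 232630513987207.
So a = 17 is the smallest counterexample.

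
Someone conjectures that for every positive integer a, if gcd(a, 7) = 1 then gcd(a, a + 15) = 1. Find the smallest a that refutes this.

a = 3

Check each positive integer a in order until gcd(a, 7) = 1 but gcd(a, a + 15) > 1.
a = 1: gcd(1, 16) = 1.
a = 2: gcd(2, 17) = 1.
a = 3: gcd(3, 18) = 3.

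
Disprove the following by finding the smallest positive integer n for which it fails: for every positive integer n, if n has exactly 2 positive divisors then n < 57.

n = 59

The first 16 eligible values, up to n = 53, all satisfy the conclusion.
n = 59: τ(59) = 2; 59 ≥ 57.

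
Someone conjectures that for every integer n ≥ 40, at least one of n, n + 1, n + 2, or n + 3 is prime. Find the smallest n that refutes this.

n = 48

We need the least integer n ≥ 40 for which n, n + 1, n + 2, n + 3 are all composite.
n = 40: 41 is prime.
n = 41: 41 is prime.
n = 42: 43 is prime.
n = 43: 43 is prime.
n = 44: 47 is prime.
n = 45: 47 is prime.
n = 46: 47 is prime.
n = 47: 47 is prime.
n = 48: 48 = 2 × 24; 49 = 7 × 7; 50 = 2 × 25; 51 = 3 × 17 — all composite.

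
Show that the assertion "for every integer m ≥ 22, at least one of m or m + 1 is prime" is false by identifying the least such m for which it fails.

Check each integer m ≥ 22 in order until m, m + 1 are both composite.
For m = 22, 23 the conclusion holds.
m = 24: 24 = 2 × 12; 25 = 5 × 5 — both composite.

m = 24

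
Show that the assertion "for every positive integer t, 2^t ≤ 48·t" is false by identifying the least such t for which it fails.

t = 9

For t = 1, 2, 3, 4, 5, 6, 7, 8 the conclusion holds.
t = 9: 2^t = 512 and 48·t = 432, so 512 > 432.
Thus t = 9 disproves the claim, and no smaller t works.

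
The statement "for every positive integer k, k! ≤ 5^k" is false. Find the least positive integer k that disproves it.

k = 12

A counterexample is any positive integer k such that k! > 5^k; we check each in order.
The first 11 eligible values, up to k = 11, all satisfy the conclusion.
k = 12: k! = 479001600 and 5^k = 244140625, so 479001600 > 244140625.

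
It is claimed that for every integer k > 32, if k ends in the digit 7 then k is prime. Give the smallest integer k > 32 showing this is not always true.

A counterexample is any integer k > 32 such that k ends in the digit 7 but k is not prime; we check each in order.
k = 37: 37 ends in 7 and is prime.
k = 47: 47 ends in 7 and is prime.
k = 57: 57 ends in 7; 57 = 3 × 19, composite.
Hence k = 57 is a counterexample.

k = 57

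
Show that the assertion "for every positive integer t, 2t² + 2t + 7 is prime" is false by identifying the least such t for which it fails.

t = 6

A counterexample is any positive integer t such that 2t² + 2t + 7 is not prime; we check each in order.
The first 5 eligible values, up to t = 5, all satisfy the conclusion.
t = 6: 2t² + 2t + 7 = 91 = 7 × 13, composite.
Hence t = 6 is a counterexample.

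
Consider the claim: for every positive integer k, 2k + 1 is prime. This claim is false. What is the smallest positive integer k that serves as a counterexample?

For k = 1, 2, 3 the conclusion holds.
k = 4: 2k + 1 = 9 = 3 × 3, composite.

k = 4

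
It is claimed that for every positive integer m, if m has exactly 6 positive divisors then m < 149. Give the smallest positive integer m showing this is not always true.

m = 153

A counterexample is any positive integer m such that m has exactly 6 positive divisors but the claim fails; we check each in order.
For m = 12, 18, 20, 28, …, 124, 147, 148 the conclusion holds.
m = 153: τ(153) = 6; 153 ≥ 149.
So m = 153 is the smallest counterexample.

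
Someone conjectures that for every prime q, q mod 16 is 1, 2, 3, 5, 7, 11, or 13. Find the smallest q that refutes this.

We need the least prime q for which the claim fails.
For q = 2, 3, 5, 7, 11, 13, 17, 19, 23, 29 the conclusion holds.
q = 31: 31 mod 16 = 15 — not in {1, 2, 3, 5, 7, 11, 13}.
Hence q = 31 is a counterexample.

q = 31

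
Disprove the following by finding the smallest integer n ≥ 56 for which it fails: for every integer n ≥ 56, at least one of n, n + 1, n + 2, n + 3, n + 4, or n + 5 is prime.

n = 90

Check each integer n ≥ 56 in order until n, n + 1, n + 2, n + 3, n + 4, n + 5 are all composite.
The first 34 eligible values, up to n = 89, all satisfy the conclusion.
n = 90: 90 = 2 × 45; 91 = 7 × 13; 92 = 2 × 46; 93 = 3 × 31; 94 = 2 × 47; 95 = 5 × 19 — all composite.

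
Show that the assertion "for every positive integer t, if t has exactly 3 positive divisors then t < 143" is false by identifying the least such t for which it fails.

t = 169

A counterexample is any positive integer t such that t has exactly 3 positive divisors but the claim fails; we check each in order.
For t = 4, 9, 25, 49, 121 the conclusion holds.
t = 169: τ(169) = 3; 169 ≥ 143.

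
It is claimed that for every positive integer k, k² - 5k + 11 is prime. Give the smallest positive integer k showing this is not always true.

For k = 1, 2, 3, 4, 5, 6 the conclusion holds.
k = 7: k² - 5k + 11 = 25 = 5 × 5, composite.

k = 7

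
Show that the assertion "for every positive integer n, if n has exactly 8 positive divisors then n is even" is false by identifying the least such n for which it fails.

n = 105

Check each positive integer n in order until n has exactly 8 positive divisors but n is odd.
For n = 24, 30, 40, 42, …, 88, 102, 104 the conclusion holds.
n = 105: divisors of 105: 1, 3, 5, 7, 15, 21, 35, 105; 105 is odd.
Hence n = 105 is a counterexample.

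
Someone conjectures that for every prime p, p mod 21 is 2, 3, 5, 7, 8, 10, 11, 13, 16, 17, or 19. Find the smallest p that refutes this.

A counterexample is any prime p such that the claim fails; we check each in order.
For p = 2, 3, 5, 7, …, 29, 31, 37 the conclusion holds.
p = 41: 41 mod 21 = 20 — not in {2, 3, 5, 7, 8, 10, 11, 13, 16, 17, 19}.
Thus p = 41 disproves the claim, and no smaller p works.

p = 41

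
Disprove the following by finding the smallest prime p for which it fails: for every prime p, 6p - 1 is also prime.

We need the least prime p for which 6p - 1 is not prime.
p = 2: 6p - 1 = 11, prime.
p = 3: 6p - 1 = 17, prime.
p = 5: 6p - 1 = 29, prime.
p = 7: 6p - 1 = 41, prime.
p = 11: 6p - 1 = 65 = 5 × 13, not prime.
Thus p = 11 disproves the claim, and no smaller p works.

p = 11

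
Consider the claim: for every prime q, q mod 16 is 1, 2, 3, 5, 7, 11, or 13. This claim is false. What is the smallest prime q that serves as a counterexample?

q = 31

Check each prime q in order until the claim fails.
The first 10 eligible values, up to q = 29, all satisfy the conclusion.
q = 31: 31 mod 16 = 15 — not in {1, 2, 3, 5, 7, 11, 13}.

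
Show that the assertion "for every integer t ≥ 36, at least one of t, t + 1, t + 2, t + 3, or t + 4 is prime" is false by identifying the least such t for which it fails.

We need the least integer t ≥ 36 for which t, t + 1, t + 2, t + 3, t + 4 are all composite.
The first 12 eligible values, up to t = 47, all satisfy the conclusion.
t = 48: 48 = 2 × 24; 49 = 7 × 7; 50 = 2 × 25; 51 = 3 × 17; 52 = 2 × 26 — all composite.

t = 48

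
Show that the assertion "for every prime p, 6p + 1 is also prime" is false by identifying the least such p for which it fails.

We need the least prime p for which 6p + 1 is not prime.
The first 7 eligible values, up to p = 17, all satisfy the conclusion.
p = 19: 6p + 1 = 115 = 5 × 23, not prime.
Hence p = 19 is a counterexample.

p = 19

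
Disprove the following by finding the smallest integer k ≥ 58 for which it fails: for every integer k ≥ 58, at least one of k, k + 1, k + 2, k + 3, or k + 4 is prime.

Check each integer k ≥ 58 in order until k, k + 1, k + 2, k + 3, k + 4 are all composite.
For k = 58, 59, 60, 61 the conclusion holds.
k = 62: 62 = 2 × 31; 63 = 3 × 21; 64 = 2 × 32; 65 = 5 × 13; 66 = 2 × 33 — all composite.
Thus k = 62 disproves the claim, and no smaller k works.

k = 62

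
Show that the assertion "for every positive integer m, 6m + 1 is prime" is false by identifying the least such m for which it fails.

m = 4

A counterexample is any positive integer m such that 6m + 1 is not prime; we check each in order.
m = 1: 6m + 1 = 7, prime.
m = 2: 6m + 1 = 13, prime.
m = 3: 6m + 1 = 19, prime.
m = 4: 6m + 1 = 25 = 5 × 5, composite.
So m = 4 is the smallest counterexample.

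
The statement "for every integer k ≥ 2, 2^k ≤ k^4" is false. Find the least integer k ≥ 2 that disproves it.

k = 17

A counterexample is any integer k ≥ 2 such that 2^k > k^4; we check each in order.
The first 15 eligible values, up to k = 16, all satisfy the conclusion.
k = 17: 2^k = 131072 and k^4 = 83521, so 131072 > 83521.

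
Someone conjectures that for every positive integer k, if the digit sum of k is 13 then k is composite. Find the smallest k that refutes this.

k = 67

k = 49: digit sum 13; 49 is composite.
k = 58: digit sum 13; 58 is composite.
k = 67: digit sum 13; 67 is prime, not composite.
So k = 67 is the smallest counterexample.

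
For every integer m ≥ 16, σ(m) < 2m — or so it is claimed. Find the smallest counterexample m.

m = 18

We need the least integer m ≥ 16 for which the claim fails.
m = 16: σ(16) = 31; 31 < 32.
m = 17: σ(17) = 18; 18 < 34.
m = 18: σ(18) = 39; 39 ≥ 36.
Thus m = 18 disproves the claim, and no smaller m works.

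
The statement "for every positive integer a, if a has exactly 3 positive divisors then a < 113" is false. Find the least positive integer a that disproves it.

a = 121

A counterexample is any positive integer a such that a has exactly 3 positive divisors but the claim fails; we check each in order.
The first 4 eligible values, up to a = 49, all satisfy the conclusion.
a = 121: τ(121) = 3; 121 ≥ 113.
So a = 121 is the smallest counterexample.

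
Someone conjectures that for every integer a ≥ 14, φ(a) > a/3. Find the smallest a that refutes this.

A counterexample is any integer a ≥ 14 such that the claim fails; we check each in order.
The first 4 eligible values, up to a = 17, all satisfy the conclusion.
a = 18: φ(18) = 6 and 18/3 = 6, so φ(18) ≤ 18/3.
Hence a = 18 is a counterexample.

a = 18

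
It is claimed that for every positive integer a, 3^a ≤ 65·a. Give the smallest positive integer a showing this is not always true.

a = 6

Check each positive integer a in order until 3^a > 65·a.
For a = 1, 2, 3, 4, 5 the conclusion holds.
a = 6: 3^a = 729 and 65·a = 390, so 729 > 390.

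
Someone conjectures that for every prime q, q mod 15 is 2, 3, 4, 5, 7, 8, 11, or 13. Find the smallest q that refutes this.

q = 29

The first 9 eligible values, up to q = 23, all satisfy the conclusion.
q = 29: 29 mod 15 = 14 — not in {2, 3, 4, 5, 7, 8, 11, 13}.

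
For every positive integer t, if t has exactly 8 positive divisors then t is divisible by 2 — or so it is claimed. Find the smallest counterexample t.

For t = 24, 30, 40, 42, …, 88, 102, 104 the conclusion holds.
t = 105: τ(105) = 8; 105 mod 2 = 1.
Thus t = 105 disproves the claim, and no smaller t works.

t = 105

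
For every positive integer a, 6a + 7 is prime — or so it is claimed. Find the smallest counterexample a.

a = 3

Check each positive integer a in order until 6a + 7 is not prime.
For a = 1, 2 the conclusion holds.
a = 3: 6a + 7 = 25 = 5 × 5, composite.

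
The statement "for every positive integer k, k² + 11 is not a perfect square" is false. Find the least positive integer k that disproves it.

Check each positive integer k in order until k² + 11 is a perfect square.
k = 1: 1² + 11 = 12, not a perfect square.
k = 2: 2² + 11 = 15, not a perfect square.
k = 3: 3² + 11 = 20, not a perfect square.
k = 4: 4² + 11 = 27, not a perfect square.
k = 5: 5² + 11 = 36 = 6², a perfect square.

k = 5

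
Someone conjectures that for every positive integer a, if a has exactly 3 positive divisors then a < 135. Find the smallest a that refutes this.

a = 169

Check each positive integer a in order until a has exactly 3 positive divisors but the claim fails.
For a = 4, 9, 25, 49, 121 the conclusion holds.
a = 169: τ(169) = 3; 169 ≥ 135.
So a = 169 is the smallest counterexample.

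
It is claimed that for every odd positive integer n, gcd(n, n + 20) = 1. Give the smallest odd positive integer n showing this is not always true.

n = 5

We need the least odd positive integer n for which gcd(n, n + 20) > 1.
For n = 1, 3 the conclusion holds.
n = 5: gcd(5, 25) = 5.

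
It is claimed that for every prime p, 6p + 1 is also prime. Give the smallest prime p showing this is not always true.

p = 19

Check each prime p in order until 6p + 1 is not prime.
p = 2: 6p + 1 = 13, prime.
p = 3: 6p + 1 = 19, prime.
p = 5: 6p + 1 = 31, prime.
p = 7: 6p + 1 = 43, prime.
p = 11: 6p + 1 = 67, prime.
p = 13: 6p + 1 = 79, prime.
p = 17: 6p + 1 = 103, prime.
p = 19: 6p + 1 = 115 = 5 × 23, not prime.
Thus p = 19 disproves the claim, and no smaller p works.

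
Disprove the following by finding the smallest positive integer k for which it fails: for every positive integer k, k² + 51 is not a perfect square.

k = 7

Check each positive integer k in order until k² + 51 is a perfect square.
For k = 1, 2, 3, 4, 5, 6 the conclusion holds.
k = 7: 7² + 51 = 100 = 10², a perfect square.
So k = 7 is the smallest counterexample.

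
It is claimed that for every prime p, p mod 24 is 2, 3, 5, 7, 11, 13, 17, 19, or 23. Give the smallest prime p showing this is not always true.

p = 73

For p = 2, 3, 5, 7, …, 61, 67, 71 the conclusion holds.
p = 73: 73 mod 24 = 1 — not in {2, 3, 5, 7, 11, 13, 17, 19, 23}.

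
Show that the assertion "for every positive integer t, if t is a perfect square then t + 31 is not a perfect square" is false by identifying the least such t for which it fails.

t = 225

We need the least positive integer t for which t is a perfect square but t + 31 is a perfect square.
The first 14 eligible values, up to t = 196, all satisfy the conclusion.
t = 225: 225 = 15² and 225 + 31 = 256 = 16².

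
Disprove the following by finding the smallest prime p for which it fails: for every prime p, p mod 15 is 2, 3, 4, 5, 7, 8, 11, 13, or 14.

Check each prime p in order until the claim fails.
For p = 2, 3, 5, 7, 11, 13, 17, 19, 23, 29 the conclusion holds.
p = 31: 31 mod 15 = 1 — not in {2, 3, 4, 5, 7, 8, 11, 13, 14}.
Thus p = 31 disproves the claim, and no smaller p works.

p = 31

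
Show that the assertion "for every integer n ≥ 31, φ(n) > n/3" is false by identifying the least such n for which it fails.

We need the least integer n ≥ 31 for which the claim fails.
n = 31: φ(31) = 30 and 31/3 = 31/3, so φ(31) > 31/3.
n = 32: φ(32) = 16 and 32/3 = 32/3, so φ(32) > 32/3.
n = 33: φ(33) = 20 and 33/3 = 11, so φ(33) > 33/3.
n = 34: φ(34) = 16 and 34/3 = 34/3, so φ(34) > 34/3.
n = 35: φ(35) = 24 and 35/3 = 35/3, so φ(35) > 35/3.
n = 36: φ(36) = 12 and 36/3 = 12, so φ(36) ≤ 36/3.
Thus n = 36 disproves the claim, and no smaller n works.

n = 36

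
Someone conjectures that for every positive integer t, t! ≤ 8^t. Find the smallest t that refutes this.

A counterexample is any positive integer t such that t! > 8^t; we check each in order.
For t = 1, 2, 3, 4, …, 17, 18, 19 the conclusion holds.
t = 20: t! = 2432902008176640000 and 8^t = 1152921504606846976, so 2432902008176640000 > 1152921504606846976.
So t = 20 is the smallest counterexample.

t = 20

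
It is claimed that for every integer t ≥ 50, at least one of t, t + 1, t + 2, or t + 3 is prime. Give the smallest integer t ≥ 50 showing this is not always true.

We need the least integer t ≥ 50 for which t, t + 1, t + 2, t + 3 are all composite.
t = 50: 53 is prime.
t = 51: 53 is prime.
t = 52: 53 is prime.
t = 53: 53 is prime.
t = 54: 54 = 2 × 27; 55 = 5 × 11; 56 = 2 × 28; 57 = 3 × 19 — all composite.
Hence t = 54 is a counterexample.

t = 54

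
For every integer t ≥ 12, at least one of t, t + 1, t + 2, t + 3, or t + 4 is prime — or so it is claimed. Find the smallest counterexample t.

t = 24

For t = 12, 13, 14, 15, …, 21, 22, 23 the conclusion holds.
t = 24: 24 = 2 × 12; 25 = 5 × 5; 26 = 2 × 13; 27 = 3 × 9; 28 = 2 × 14 — all composite.
Hence t = 24 is a counterexample.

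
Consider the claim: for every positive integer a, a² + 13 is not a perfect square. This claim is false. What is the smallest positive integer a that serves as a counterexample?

A counterexample is any positive integer a such that a² + 13 is a perfect square; we check each in order.
The first 5 eligible values, up to a = 5, all satisfy the conclusion.
a = 6: 6² + 13 = 49 = 7², a perfect square.

a = 6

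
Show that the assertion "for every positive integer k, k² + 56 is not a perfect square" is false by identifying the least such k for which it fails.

A counterexample is any positive integer k such that k² + 56 is a perfect square; we check each in order.
The first 4 eligible values, up to k = 4, all satisfy the conclusion.
k = 5: 5² + 56 = 81 = 9², a perfect square.
Thus k = 5 disproves the claim, and no smaller k works.

k = 5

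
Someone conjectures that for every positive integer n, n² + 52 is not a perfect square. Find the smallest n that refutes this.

n = 12

Check each positive integer n in order until n² + 52 is a perfect square.
For n = 1, 2, 3, 4, …, 9, 10, 11 the conclusion holds.
n = 12: 12² + 52 = 196 = 14², a perfect square.
Thus n = 12 disproves the claim, and no smaller n works.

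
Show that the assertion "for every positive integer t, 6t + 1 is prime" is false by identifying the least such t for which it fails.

t = 4

We need the least positive integer t for which 6t + 1 is not prime.
For t = 1, 2, 3 the conclusion holds.
t = 4: 6t + 1 = 25 = 5 × 5, composite.
Thus t = 4 disproves the claim, and no smaller t works.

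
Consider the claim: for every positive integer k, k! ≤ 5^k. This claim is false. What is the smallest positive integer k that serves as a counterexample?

k = 12

For k = 1, 2, 3, 4, …, 9, 10, 11 the conclusion holds.
k = 12: k! = 479001600 and 5^k = 244140625, so 479001600 > 244140625.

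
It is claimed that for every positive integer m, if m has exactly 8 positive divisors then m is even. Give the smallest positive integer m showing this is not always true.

m = 105

A counterexample is any positive integer m such that m has exactly 8 positive divisors but m is odd; we check each in order.
For m = 24, 30, 40, 42, …, 88, 102, 104 the conclusion holds.
m = 105: divisors of 105: 1, 3, 5, 7, 15, 21, 35, 105; 105 is odd.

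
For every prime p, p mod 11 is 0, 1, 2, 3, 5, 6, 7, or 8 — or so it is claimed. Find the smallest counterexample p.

For p = 2, 3, 5, 7, 11, 13, 17, 19, 23, 29 the conclusion holds.
p = 31: 31 mod 11 = 9 — not in {0, 1, 2, 3, 5, 6, 7, 8}.
Thus p = 31 disproves the claim, and no smaller p works.

p = 31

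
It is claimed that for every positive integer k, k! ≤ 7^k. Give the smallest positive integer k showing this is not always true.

We need the least positive integer k for which k! > 7^k.
The first 16 eligible values, up to k = 16, all satisfy the conclusion.
k = 17: k! = 355687428096000 and 7^k = 232630513987207, so 355687428096000 > 232630513987207.

k = 17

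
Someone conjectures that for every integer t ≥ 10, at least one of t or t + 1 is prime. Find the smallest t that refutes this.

t = 14

t = 10: 11 is prime.
t = 11: 11 is prime.
t = 12: 13 is prime.
t = 13: 13 is prime.
t = 14: 14 = 2 × 7; 15 = 3 × 5 — both composite.
Thus t = 14 disproves the claim, and no smaller t works.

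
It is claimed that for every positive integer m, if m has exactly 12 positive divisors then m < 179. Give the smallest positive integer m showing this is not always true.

m = 198

Check each positive integer m in order until m has exactly 12 positive divisors but the claim fails.
The first 12 eligible values, up to m = 160, all satisfy the conclusion.
m = 198: τ(198) = 12; 198 ≥ 179.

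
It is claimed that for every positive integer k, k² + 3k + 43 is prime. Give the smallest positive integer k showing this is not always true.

For k = 1, 2, 3, 4, …, 36, 37, 38 the conclusion holds.
k = 39: k² + 3k + 43 = 1681 = 41 × 41, composite.

k = 39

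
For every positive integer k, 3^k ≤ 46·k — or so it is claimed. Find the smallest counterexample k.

k = 5

We need the least positive integer k for which 3^k > 46·k.
The first 4 eligible values, up to k = 4, all satisfy the conclusion.
k = 5: 3^k = 243 and 46·k = 230, so 243 > 230.
Hence k = 5 is a counterexample.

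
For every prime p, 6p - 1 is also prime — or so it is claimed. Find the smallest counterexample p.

We need the least prime p for which 6p - 1 is not prime.
The first 4 eligible values, up to p = 7, all satisfy the conclusion.
p = 11: 6p - 1 = 65 = 5 × 13, not prime.

p = 11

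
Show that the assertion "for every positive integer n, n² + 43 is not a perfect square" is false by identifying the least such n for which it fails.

n = 21

For n = 1, 2, 3, 4, …, 18, 19, 20 the conclusion holds.
n = 21: 21² + 43 = 484 = 22², a perfect square.
So n = 21 is the smallest counterexample.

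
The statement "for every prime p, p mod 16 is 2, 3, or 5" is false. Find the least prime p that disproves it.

p = 7

We need the least prime p for which the claim fails.
For p = 2, 3, 5 the conclusion holds.
p = 7: 7 mod 16 = 7 — not in {2, 3, 5}.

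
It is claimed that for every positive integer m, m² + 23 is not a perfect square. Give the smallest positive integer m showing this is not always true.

A counterexample is any positive integer m such that m² + 23 is a perfect square; we check each in order.
For m = 1, 2, 3, 4, 5, 6, 7, 8, 9, 10 the conclusion holds.
m = 11: 11² + 23 = 144 = 12², a perfect square.

m = 11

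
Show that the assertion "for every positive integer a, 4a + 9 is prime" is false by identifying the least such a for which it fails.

a = 3

A counterexample is any positive integer a such that 4a + 9 is not prime; we check each in order.
a = 1: 4a + 9 = 13, prime.
a = 2: 4a + 9 = 17, prime.
a = 3: 4a + 9 = 21 = 3 × 7, composite.
So a = 3 is the smallest counterexample.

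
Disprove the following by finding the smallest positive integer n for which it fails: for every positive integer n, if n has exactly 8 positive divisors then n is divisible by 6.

n = 40

Check each positive integer n in order until n has exactly 8 positive divisors but n is not divisible by 6.
n = 24: τ(24) = 8; 24 mod 6 = 0.
n = 30: τ(30) = 8; 30 mod 6 = 0.
n = 40: τ(40) = 8; 40 mod 6 = 4.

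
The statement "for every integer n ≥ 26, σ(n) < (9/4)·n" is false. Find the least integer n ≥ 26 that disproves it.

A counterexample is any integer n ≥ 26 such that the claim fails; we check each in order.
For n = 26, 27, 28, 29 the conclusion holds.
n = 30: σ(30) = 72; 72 ≥ 135/2.
Hence n = 30 is a counterexample.

n = 30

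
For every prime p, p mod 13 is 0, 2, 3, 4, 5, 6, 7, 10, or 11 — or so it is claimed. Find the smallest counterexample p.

p = 47

Check each prime p in order until the claim fails.
For p = 2, 3, 5, 7, …, 37, 41, 43 the conclusion holds.
p = 47: 47 mod 13 = 8 — not in {0, 2, 3, 4, 5, 6, 7, 10, 11}.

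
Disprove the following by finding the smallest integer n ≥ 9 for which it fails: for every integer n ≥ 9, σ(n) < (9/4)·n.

Check each integer n ≥ 9 in order until the claim fails.
For n = 9, 10, 11 the conclusion holds.
n = 12: σ(12) = 28; 28 ≥ 27.

n = 12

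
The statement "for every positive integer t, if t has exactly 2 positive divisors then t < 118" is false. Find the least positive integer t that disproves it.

The first 30 eligible values, up to t = 113, all satisfy the conclusion.
t = 127: τ(127) = 2; 127 ≥ 118.
So t = 127 is the smallest counterexample.

t = 127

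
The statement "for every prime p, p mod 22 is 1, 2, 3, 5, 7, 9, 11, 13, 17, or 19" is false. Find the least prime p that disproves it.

The first 11 eligible values, up to p = 31, all satisfy the conclusion.
p = 37: 37 mod 22 = 15 — not in {1, 2, 3, 5, 7, 9, 11, 13, 17, 19}.

p = 37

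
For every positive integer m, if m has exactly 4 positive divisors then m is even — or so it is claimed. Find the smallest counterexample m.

Check each positive integer m in order until m has exactly 4 positive divisors but m is odd.
For m = 6, 8, 10, 14 the conclusion holds.
m = 15: divisors of 15: 1, 3, 5, 15; 15 is odd.
Hence m = 15 is a counterexample.

m = 15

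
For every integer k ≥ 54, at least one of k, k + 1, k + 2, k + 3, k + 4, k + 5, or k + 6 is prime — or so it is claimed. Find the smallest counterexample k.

Check each integer k ≥ 54 in order until k, k + 1, k + 2, k + 3, k + 4, k + 5, k + 6 are all composite.
For k = 54, 55, 56, 57, …, 87, 88, 89 the conclusion holds.
k = 90: 90 = 2 × 45; 91 = 7 × 13; 92 = 2 × 46; 93 = 3 × 31; 94 = 2 × 47; 95 = 5 × 19; 96 = 2 × 48 — all composite.
So k = 90 is the smallest counterexample.

k = 90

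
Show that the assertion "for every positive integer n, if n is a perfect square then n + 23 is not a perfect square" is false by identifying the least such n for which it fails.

n = 121

Check each positive integer n in order until n is a perfect square but n + 23 is a perfect square.
The first 10 eligible values, up to n = 100, all satisfy the conclusion.
n = 121: 121 = 11² and 121 + 23 = 144 = 12².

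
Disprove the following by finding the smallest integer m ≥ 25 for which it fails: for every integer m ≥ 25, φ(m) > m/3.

Check each integer m ≥ 25 in order until the claim fails.
The first 5 eligible values, up to m = 29, all satisfy the conclusion.
m = 30: φ(30) = 8 and 30/3 = 10, so φ(30) ≤ 30/3.
Hence m = 30 is a counterexample.

m = 30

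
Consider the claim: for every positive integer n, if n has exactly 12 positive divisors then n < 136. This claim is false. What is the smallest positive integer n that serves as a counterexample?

n = 140

Check each positive integer n in order until n has exactly 12 positive divisors but the claim fails.
For n = 60, 72, 84, 90, 96, 108, 126, 132 the conclusion holds.
n = 140: τ(140) = 12; 140 ≥ 136.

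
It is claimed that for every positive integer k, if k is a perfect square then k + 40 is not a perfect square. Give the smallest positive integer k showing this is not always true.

k = 9

We need the least positive integer k for which k is a perfect square but k + 40 is a perfect square.
For k = 1, 4 the conclusion holds.
k = 9: 9 = 3² and 9 + 40 = 49 = 7².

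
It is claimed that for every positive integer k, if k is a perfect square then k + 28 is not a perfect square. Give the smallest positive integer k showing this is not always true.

k = 36

A counterexample is any positive integer k such that k is a perfect square but k + 28 is a perfect square; we check each in order.
For k = 1, 4, 9, 16, 25 the conclusion holds.
k = 36: 36 = 6² and 36 + 28 = 64 = 8².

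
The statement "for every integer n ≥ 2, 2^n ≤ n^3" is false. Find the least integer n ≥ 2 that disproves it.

n = 10

We need the least integer n ≥ 2 for which 2^n > n^3.
n = 2: 2^n = 4 and n^3 = 8, so 4 ≤ 8.
n = 3: 2^n = 8 and n^3 = 27, so 8 ≤ 27.
n = 4: 2^n = 16 and n^3 = 64, so 16 ≤ 64.
n = 5: 2^n = 32 and n^3 = 125, so 32 ≤ 125.
n = 6: 2^n = 64 and n^3 = 216, so 64 ≤ 216.
n = 7: 2^n = 128 and n^3 = 343, so 128 ≤ 343.
n = 8: 2^n = 256 and n^3 = 512, so 256 ≤ 512.
n = 9: 2^n = 512 and n^3 = 729, so 512 ≤ 729.
n = 10: 2^n = 1024 and n^3 = 1000, so 1024 > 1000.
Hence n = 10 is a counterexample.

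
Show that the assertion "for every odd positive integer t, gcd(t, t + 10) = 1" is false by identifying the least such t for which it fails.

t = 5

We need the least odd positive integer t for which gcd(t, t + 10) > 1.
t = 1: gcd(1, 11) = 1.
t = 3: gcd(3, 13) = 1.
t = 5: gcd(5, 15) = 5.
So t = 5 is the smallest counterexample.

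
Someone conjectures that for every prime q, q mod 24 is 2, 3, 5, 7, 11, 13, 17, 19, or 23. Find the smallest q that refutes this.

Check each prime q in order until the claim fails.
The first 20 eligible values, up to q = 71, all satisfy the conclusion.
q = 73: 73 mod 24 = 1 — not in {2, 3, 5, 7, 11, 13, 17, 19, 23}.
Hence q = 73 is a counterexample.

q = 73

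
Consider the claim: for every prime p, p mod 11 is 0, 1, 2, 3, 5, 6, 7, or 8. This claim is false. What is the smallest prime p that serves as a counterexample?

For p = 2, 3, 5, 7, 11, 13, 17, 19, 23, 29 the conclusion holds.
p = 31: 31 mod 11 = 9 — not in {0, 1, 2, 3, 5, 6, 7, 8}.

p = 31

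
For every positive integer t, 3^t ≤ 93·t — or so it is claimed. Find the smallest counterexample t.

t = 6

We need the least positive integer t for which 3^t > 93·t.
For t = 1, 2, 3, 4, 5 the conclusion holds.
t = 6: 3^t = 729 and 93·t = 558, so 729 > 558.
So t = 6 is the smallest counterexample.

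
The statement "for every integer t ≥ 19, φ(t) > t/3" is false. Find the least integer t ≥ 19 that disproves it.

t = 24

For t = 19, 20, 21, 22, 23 the conclusion holds.
t = 24: φ(24) = 8 and 24/3 = 8, so φ(24) ≤ 24/3.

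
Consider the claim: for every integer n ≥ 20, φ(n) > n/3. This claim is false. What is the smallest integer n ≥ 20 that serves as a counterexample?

We need the least integer n ≥ 20 for which the claim fails.
n = 20: φ(20) = 8 and 20/3 = 20/3, so φ(20) > 20/3.
n = 21: φ(21) = 12 and 21/3 = 7, so φ(21) > 21/3.
n = 22: φ(22) = 10 and 22/3 = 22/3, so φ(22) > 22/3.
n = 23: φ(23) = 22 and 23/3 = 23/3, so φ(23) > 23/3.
n = 24: φ(24) = 8 and 24/3 = 8, so φ(24) ≤ 24/3.
So n = 24 is the smallest counterexample.

n = 24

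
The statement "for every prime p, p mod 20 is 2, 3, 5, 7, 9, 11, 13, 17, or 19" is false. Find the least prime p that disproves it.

p = 41

The first 12 eligible values, up to p = 37, all satisfy the conclusion.
p = 41: 41 mod 20 = 1 — not in {2, 3, 5, 7, 9, 11, 13, 17, 19}.
So p = 41 is the smallest counterexample.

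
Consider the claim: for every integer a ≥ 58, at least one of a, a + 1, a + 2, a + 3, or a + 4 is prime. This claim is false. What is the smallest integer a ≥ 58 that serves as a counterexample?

a = 62

We need the least integer a ≥ 58 for which a, a + 1, a + 2, a + 3, a + 4 are all composite.
The first 4 eligible values, up to a = 61, all satisfy the conclusion.
a = 62: 62 = 2 × 31; 63 = 3 × 21; 64 = 2 × 32; 65 = 5 × 13; 66 = 2 × 33 — all composite.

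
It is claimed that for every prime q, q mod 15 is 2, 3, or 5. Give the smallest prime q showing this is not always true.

A counterexample is any prime q such that the claim fails; we check each in order.
q = 2: 2 mod 15 = 2.
q = 3: 3 mod 15 = 3.
q = 5: 5 mod 15 = 5.
q = 7: 7 mod 15 = 7 — not in {2, 3, 5}.

q = 7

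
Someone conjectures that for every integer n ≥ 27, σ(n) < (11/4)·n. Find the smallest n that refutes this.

We need the least integer n ≥ 27 for which the claim fails.
The first 33 eligible values, up to n = 59, all satisfy the conclusion.
n = 60: σ(60) = 168; 168 ≥ 165.

n = 60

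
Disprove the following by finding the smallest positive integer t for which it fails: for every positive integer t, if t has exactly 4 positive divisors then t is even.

t = 6: divisors of 6: 1, 2, 3, 6; 6 is even.
t = 8: divisors of 8: 1, 2, 4, 8; 8 is even.
t = 10: divisors of 10: 1, 2, 5, 10; 10 is even.
t = 14: divisors of 14: 1, 2, 7, 14; 14 is even.
t = 15: divisors of 15: 1, 3, 5, 15; 15 is odd.
Thus t = 15 disproves the claim, and no smaller t works.

t = 15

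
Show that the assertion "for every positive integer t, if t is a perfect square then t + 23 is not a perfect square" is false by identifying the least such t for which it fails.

A counterexample is any positive integer t such that t is a perfect square but t + 23 is a perfect square; we check each in order.
For t = 1, 4, 9, 16, 25, 36, 49, 64, 81, 100 the conclusion holds.
t = 121: 121 = 11² and 121 + 23 = 144 = 12².
Hence t = 121 is a counterexample.

t = 121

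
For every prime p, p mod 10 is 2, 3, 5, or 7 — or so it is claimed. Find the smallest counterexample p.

Check each prime p in order until the claim fails.
The first 4 eligible values, up to p = 7, all satisfy the conclusion.
p = 11: 11 mod 10 = 1 — not in {2, 3, 5, 7}.
Hence p = 11 is a counterexample.

p = 11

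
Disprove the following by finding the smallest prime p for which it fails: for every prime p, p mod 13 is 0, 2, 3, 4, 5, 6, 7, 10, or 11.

p = 47

For p = 2, 3, 5, 7, …, 37, 41, 43 the conclusion holds.
p = 47: 47 mod 13 = 8 — not in {0, 2, 3, 4, 5, 6, 7, 10, 11}.
So p = 47 is the smallest counterexample.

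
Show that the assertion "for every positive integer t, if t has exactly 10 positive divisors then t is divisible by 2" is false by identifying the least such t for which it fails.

t = 405

The first 9 eligible values, up to t = 368, all satisfy the conclusion.
t = 405: τ(405) = 10; 405 mod 2 = 1.
Hence t = 405 is a counterexample.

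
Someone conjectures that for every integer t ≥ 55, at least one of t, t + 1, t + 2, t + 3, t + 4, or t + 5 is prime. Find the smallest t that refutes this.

t = 90

The first 35 eligible values, up to t = 89, all satisfy the conclusion.
t = 90: 90 = 2 × 45; 91 = 7 × 13; 92 = 2 × 46; 93 = 3 × 31; 94 = 2 × 47; 95 = 5 × 19 — all composite.
Thus t = 90 disproves the claim, and no smaller t works.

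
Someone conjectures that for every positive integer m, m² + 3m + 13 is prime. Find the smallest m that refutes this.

A counterexample is any positive integer m such that m² + 3m + 13 is not prime; we check each in order.
m = 1: m² + 3m + 13 = 17, prime.
m = 2: m² + 3m + 13 = 23, prime.
m = 3: m² + 3m + 13 = 31, prime.
m = 4: m² + 3m + 13 = 41, prime.
m = 5: m² + 3m + 13 = 53, prime.
m = 6: m² + 3m + 13 = 67, prime.
m = 7: m² + 3m + 13 = 83, prime.
m = 8: m² + 3m + 13 = 101, prime.
m = 9: m² + 3m + 13 = 121 = 11 × 11, composite.

m = 9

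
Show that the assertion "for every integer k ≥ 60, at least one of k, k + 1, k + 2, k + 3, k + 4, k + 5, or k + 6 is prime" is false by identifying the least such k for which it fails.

k = 90

We need the least integer k ≥ 60 for which k, k + 1, k + 2, k + 3, k + 4, k + 5, k + 6 are all composite.
For k = 60, 61, 62, 63, …, 87, 88, 89 the conclusion holds.
k = 90: 90 = 2 × 45; 91 = 7 × 13; 92 = 2 × 46; 93 = 3 × 31; 94 = 2 × 47; 95 = 5 × 19; 96 = 2 × 48 — all composite.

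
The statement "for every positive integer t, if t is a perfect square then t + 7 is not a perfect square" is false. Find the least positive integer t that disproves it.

A counterexample is any positive integer t such that t is a perfect square but t + 7 is a perfect square; we check each in order.
For t = 1, 4 the conclusion holds.
t = 9: 9 = 3² and 9 + 7 = 16 = 4².

t = 9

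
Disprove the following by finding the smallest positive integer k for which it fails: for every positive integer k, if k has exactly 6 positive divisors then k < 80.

k = 92

We need the least positive integer k for which k has exactly 6 positive divisors but the claim fails.
For k = 12, 18, 20, 28, …, 68, 75, 76 the conclusion holds.
k = 92: τ(92) = 6; 92 ≥ 80.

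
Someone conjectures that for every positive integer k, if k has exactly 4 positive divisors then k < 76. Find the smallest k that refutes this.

k = 77

Check each positive integer k in order until k has exactly 4 positive divisors but the claim fails.
The first 23 eligible values, up to k = 74, all satisfy the conclusion.
k = 77: τ(77) = 4; 77 ≥ 76.
Hence k = 77 is a counterexample.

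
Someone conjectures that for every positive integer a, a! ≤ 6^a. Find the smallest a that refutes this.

a = 14

For a = 1, 2, 3, 4, …, 11, 12, 13 the conclusion holds.
a = 14: a! = 87178291200 and 6^a = 78364164096, so 87178291200 > 78364164096.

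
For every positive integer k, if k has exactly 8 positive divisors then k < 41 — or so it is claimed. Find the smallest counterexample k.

k = 42

Check each positive integer k in order until k has exactly 8 positive divisors but the claim fails.
For k = 24, 30, 40 the conclusion holds.
k = 42: τ(42) = 8; 42 ≥ 41.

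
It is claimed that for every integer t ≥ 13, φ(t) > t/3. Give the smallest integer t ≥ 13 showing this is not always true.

A counterexample is any integer t ≥ 13 such that the claim fails; we check each in order.
For t = 13, 14, 15, 16, 17 the conclusion holds.
t = 18: φ(18) = 6 and 18/3 = 6, so φ(18) ≤ 18/3.

t = 18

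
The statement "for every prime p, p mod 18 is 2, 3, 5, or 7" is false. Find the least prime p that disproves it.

p = 11

Check each prime p in order until the claim fails.
p = 2: 2 mod 18 = 2.
p = 3: 3 mod 18 = 3.
p = 5: 5 mod 18 = 5.
p = 7: 7 mod 18 = 7.
p = 11: 11 mod 18 = 11 — not in {2, 3, 5, 7}.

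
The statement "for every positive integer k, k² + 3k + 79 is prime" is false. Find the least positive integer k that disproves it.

k = 5

The first 4 eligible values, up to k = 4, all satisfy the conclusion.
k = 5: k² + 3k + 79 = 119 = 7 × 17, composite.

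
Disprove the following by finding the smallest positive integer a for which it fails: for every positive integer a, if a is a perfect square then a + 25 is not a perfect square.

The first 11 eligible values, up to a = 121, all satisfy the conclusion.
a = 144: 144 = 12² and 144 + 25 = 169 = 13².
Thus a = 144 disproves the claim, and no smaller a works.

a = 144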